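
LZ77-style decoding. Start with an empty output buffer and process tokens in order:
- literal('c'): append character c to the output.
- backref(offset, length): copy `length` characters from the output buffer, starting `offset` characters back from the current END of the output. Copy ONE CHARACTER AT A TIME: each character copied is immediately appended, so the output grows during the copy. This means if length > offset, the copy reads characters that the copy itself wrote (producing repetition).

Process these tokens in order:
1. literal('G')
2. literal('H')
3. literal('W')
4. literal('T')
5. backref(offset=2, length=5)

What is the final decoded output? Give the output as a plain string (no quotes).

Token 1: literal('G'). Output: "G"
Token 2: literal('H'). Output: "GH"
Token 3: literal('W'). Output: "GHW"
Token 4: literal('T'). Output: "GHWT"
Token 5: backref(off=2, len=5) (overlapping!). Copied 'WTWTW' from pos 2. Output: "GHWTWTWTW"

Answer: GHWTWTWTW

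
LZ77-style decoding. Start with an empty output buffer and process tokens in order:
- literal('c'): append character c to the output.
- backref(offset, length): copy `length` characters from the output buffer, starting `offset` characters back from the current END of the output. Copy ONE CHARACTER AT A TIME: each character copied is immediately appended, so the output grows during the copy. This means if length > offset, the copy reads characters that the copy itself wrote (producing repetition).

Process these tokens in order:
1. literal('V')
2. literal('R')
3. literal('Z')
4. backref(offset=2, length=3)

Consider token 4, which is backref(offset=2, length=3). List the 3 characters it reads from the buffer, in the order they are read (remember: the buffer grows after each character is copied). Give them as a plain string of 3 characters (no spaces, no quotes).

Answer: RZR

Derivation:
Token 1: literal('V'). Output: "V"
Token 2: literal('R'). Output: "VR"
Token 3: literal('Z'). Output: "VRZ"
Token 4: backref(off=2, len=3). Buffer before: "VRZ" (len 3)
  byte 1: read out[1]='R', append. Buffer now: "VRZR"
  byte 2: read out[2]='Z', append. Buffer now: "VRZRZ"
  byte 3: read out[3]='R', append. Buffer now: "VRZRZR"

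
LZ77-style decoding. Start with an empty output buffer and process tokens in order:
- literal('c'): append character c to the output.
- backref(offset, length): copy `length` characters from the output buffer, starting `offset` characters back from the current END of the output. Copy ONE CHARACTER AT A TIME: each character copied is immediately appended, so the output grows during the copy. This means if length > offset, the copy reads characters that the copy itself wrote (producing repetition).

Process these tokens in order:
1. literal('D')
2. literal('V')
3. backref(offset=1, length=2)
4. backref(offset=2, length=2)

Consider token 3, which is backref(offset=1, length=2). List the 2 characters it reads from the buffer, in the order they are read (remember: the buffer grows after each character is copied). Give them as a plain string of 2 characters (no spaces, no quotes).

Token 1: literal('D'). Output: "D"
Token 2: literal('V'). Output: "DV"
Token 3: backref(off=1, len=2). Buffer before: "DV" (len 2)
  byte 1: read out[1]='V', append. Buffer now: "DVV"
  byte 2: read out[2]='V', append. Buffer now: "DVVV"

Answer: VV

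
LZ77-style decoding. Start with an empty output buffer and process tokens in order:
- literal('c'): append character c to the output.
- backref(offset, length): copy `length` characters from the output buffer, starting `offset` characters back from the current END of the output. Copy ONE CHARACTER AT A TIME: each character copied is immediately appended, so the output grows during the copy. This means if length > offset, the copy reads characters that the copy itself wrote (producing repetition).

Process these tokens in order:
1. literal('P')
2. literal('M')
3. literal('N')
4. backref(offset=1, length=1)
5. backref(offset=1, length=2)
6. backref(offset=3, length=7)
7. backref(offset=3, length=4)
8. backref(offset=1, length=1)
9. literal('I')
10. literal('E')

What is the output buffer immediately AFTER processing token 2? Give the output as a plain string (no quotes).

Token 1: literal('P'). Output: "P"
Token 2: literal('M'). Output: "PM"

Answer: PM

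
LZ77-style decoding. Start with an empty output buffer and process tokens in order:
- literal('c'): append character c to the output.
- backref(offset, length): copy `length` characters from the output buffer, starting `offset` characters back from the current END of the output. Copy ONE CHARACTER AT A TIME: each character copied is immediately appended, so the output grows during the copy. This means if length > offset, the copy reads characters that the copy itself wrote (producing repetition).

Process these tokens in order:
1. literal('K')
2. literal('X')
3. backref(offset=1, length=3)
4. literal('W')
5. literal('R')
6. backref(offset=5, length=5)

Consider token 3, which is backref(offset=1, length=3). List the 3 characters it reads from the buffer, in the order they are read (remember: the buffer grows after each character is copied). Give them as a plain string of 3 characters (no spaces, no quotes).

Answer: XXX

Derivation:
Token 1: literal('K'). Output: "K"
Token 2: literal('X'). Output: "KX"
Token 3: backref(off=1, len=3). Buffer before: "KX" (len 2)
  byte 1: read out[1]='X', append. Buffer now: "KXX"
  byte 2: read out[2]='X', append. Buffer now: "KXXX"
  byte 3: read out[3]='X', append. Buffer now: "KXXXX"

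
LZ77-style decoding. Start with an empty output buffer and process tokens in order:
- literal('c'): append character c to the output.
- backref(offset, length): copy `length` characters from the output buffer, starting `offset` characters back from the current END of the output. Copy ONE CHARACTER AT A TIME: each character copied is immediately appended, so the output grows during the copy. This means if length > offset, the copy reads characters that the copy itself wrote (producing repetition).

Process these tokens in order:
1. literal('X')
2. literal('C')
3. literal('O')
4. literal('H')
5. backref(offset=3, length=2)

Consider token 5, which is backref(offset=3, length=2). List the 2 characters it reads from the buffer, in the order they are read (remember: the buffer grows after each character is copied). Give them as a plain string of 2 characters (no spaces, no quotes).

Token 1: literal('X'). Output: "X"
Token 2: literal('C'). Output: "XC"
Token 3: literal('O'). Output: "XCO"
Token 4: literal('H'). Output: "XCOH"
Token 5: backref(off=3, len=2). Buffer before: "XCOH" (len 4)
  byte 1: read out[1]='C', append. Buffer now: "XCOHC"
  byte 2: read out[2]='O', append. Buffer now: "XCOHCO"

Answer: CO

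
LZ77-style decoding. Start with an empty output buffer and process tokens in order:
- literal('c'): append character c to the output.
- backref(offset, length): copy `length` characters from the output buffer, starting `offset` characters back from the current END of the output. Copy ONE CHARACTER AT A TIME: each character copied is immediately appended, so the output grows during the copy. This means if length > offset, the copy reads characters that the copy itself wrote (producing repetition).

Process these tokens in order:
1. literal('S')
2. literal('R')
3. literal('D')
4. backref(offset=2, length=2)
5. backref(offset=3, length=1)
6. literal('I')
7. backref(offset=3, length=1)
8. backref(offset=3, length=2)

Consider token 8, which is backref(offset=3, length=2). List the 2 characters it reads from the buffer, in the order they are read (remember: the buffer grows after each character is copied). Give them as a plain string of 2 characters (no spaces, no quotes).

Answer: DI

Derivation:
Token 1: literal('S'). Output: "S"
Token 2: literal('R'). Output: "SR"
Token 3: literal('D'). Output: "SRD"
Token 4: backref(off=2, len=2). Copied 'RD' from pos 1. Output: "SRDRD"
Token 5: backref(off=3, len=1). Copied 'D' from pos 2. Output: "SRDRDD"
Token 6: literal('I'). Output: "SRDRDDI"
Token 7: backref(off=3, len=1). Copied 'D' from pos 4. Output: "SRDRDDID"
Token 8: backref(off=3, len=2). Buffer before: "SRDRDDID" (len 8)
  byte 1: read out[5]='D', append. Buffer now: "SRDRDDIDD"
  byte 2: read out[6]='I', append. Buffer now: "SRDRDDIDDI"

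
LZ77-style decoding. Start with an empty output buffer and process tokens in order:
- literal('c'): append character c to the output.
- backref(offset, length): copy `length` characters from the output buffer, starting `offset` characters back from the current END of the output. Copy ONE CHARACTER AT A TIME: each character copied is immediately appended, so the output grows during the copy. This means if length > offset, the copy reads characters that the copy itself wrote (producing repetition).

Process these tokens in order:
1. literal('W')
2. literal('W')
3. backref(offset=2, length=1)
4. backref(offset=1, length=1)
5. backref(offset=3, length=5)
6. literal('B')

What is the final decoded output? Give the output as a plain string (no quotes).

Token 1: literal('W'). Output: "W"
Token 2: literal('W'). Output: "WW"
Token 3: backref(off=2, len=1). Copied 'W' from pos 0. Output: "WWW"
Token 4: backref(off=1, len=1). Copied 'W' from pos 2. Output: "WWWW"
Token 5: backref(off=3, len=5) (overlapping!). Copied 'WWWWW' from pos 1. Output: "WWWWWWWWW"
Token 6: literal('B'). Output: "WWWWWWWWWB"

Answer: WWWWWWWWWB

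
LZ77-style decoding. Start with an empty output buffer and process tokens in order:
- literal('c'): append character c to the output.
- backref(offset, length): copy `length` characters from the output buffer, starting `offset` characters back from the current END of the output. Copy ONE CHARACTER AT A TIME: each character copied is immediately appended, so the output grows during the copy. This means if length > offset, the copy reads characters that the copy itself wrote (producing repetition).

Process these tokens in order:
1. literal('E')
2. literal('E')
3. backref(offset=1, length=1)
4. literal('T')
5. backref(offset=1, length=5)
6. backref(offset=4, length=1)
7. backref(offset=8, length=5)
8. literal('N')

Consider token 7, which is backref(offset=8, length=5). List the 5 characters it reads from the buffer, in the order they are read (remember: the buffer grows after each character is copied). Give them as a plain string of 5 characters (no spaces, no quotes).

Answer: ETTTT

Derivation:
Token 1: literal('E'). Output: "E"
Token 2: literal('E'). Output: "EE"
Token 3: backref(off=1, len=1). Copied 'E' from pos 1. Output: "EEE"
Token 4: literal('T'). Output: "EEET"
Token 5: backref(off=1, len=5) (overlapping!). Copied 'TTTTT' from pos 3. Output: "EEETTTTTT"
Token 6: backref(off=4, len=1). Copied 'T' from pos 5. Output: "EEETTTTTTT"
Token 7: backref(off=8, len=5). Buffer before: "EEETTTTTTT" (len 10)
  byte 1: read out[2]='E', append. Buffer now: "EEETTTTTTTE"
  byte 2: read out[3]='T', append. Buffer now: "EEETTTTTTTET"
  byte 3: read out[4]='T', append. Buffer now: "EEETTTTTTTETT"
  byte 4: read out[5]='T', append. Buffer now: "EEETTTTTTTETTT"
  byte 5: read out[6]='T', append. Buffer now: "EEETTTTTTTETTTT"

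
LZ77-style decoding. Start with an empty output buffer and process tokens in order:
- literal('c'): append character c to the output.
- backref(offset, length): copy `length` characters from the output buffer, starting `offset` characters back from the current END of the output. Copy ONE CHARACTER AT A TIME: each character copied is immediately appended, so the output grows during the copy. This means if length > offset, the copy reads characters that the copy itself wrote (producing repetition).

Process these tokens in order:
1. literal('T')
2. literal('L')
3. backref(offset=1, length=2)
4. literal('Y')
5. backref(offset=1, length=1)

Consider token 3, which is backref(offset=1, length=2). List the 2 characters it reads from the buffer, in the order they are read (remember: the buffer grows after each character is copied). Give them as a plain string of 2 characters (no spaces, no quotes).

Token 1: literal('T'). Output: "T"
Token 2: literal('L'). Output: "TL"
Token 3: backref(off=1, len=2). Buffer before: "TL" (len 2)
  byte 1: read out[1]='L', append. Buffer now: "TLL"
  byte 2: read out[2]='L', append. Buffer now: "TLLL"

Answer: LL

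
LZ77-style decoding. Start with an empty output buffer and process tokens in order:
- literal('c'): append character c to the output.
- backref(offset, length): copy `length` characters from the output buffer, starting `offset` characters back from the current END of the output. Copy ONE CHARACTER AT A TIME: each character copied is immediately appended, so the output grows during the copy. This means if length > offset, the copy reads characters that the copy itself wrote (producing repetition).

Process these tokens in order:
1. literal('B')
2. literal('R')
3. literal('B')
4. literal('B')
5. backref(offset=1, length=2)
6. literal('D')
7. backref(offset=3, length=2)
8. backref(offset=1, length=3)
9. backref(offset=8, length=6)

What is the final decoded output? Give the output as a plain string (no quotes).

Token 1: literal('B'). Output: "B"
Token 2: literal('R'). Output: "BR"
Token 3: literal('B'). Output: "BRB"
Token 4: literal('B'). Output: "BRBB"
Token 5: backref(off=1, len=2) (overlapping!). Copied 'BB' from pos 3. Output: "BRBBBB"
Token 6: literal('D'). Output: "BRBBBBD"
Token 7: backref(off=3, len=2). Copied 'BB' from pos 4. Output: "BRBBBBDBB"
Token 8: backref(off=1, len=3) (overlapping!). Copied 'BBB' from pos 8. Output: "BRBBBBDBBBBB"
Token 9: backref(off=8, len=6). Copied 'BBDBBB' from pos 4. Output: "BRBBBBDBBBBBBBDBBB"

Answer: BRBBBBDBBBBBBBDBBB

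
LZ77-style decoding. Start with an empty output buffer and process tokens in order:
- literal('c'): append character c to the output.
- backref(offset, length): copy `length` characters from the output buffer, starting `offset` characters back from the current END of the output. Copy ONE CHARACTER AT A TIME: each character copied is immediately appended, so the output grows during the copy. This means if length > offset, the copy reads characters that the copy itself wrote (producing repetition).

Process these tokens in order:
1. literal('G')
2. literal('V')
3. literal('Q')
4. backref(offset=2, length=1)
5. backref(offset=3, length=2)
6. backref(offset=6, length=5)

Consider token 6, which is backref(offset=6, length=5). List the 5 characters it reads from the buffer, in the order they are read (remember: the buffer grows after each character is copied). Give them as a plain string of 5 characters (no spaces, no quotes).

Answer: GVQVV

Derivation:
Token 1: literal('G'). Output: "G"
Token 2: literal('V'). Output: "GV"
Token 3: literal('Q'). Output: "GVQ"
Token 4: backref(off=2, len=1). Copied 'V' from pos 1. Output: "GVQV"
Token 5: backref(off=3, len=2). Copied 'VQ' from pos 1. Output: "GVQVVQ"
Token 6: backref(off=6, len=5). Buffer before: "GVQVVQ" (len 6)
  byte 1: read out[0]='G', append. Buffer now: "GVQVVQG"
  byte 2: read out[1]='V', append. Buffer now: "GVQVVQGV"
  byte 3: read out[2]='Q', append. Buffer now: "GVQVVQGVQ"
  byte 4: read out[3]='V', append. Buffer now: "GVQVVQGVQV"
  byte 5: read out[4]='V', append. Buffer now: "GVQVVQGVQVV"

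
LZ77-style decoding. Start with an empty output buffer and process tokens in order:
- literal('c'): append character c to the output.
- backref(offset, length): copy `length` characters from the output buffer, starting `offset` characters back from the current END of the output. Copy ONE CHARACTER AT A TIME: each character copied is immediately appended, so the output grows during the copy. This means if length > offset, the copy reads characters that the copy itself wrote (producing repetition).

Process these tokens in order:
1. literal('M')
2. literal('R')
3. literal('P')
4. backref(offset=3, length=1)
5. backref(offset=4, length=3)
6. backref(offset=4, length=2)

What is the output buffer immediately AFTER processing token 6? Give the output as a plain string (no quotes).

Token 1: literal('M'). Output: "M"
Token 2: literal('R'). Output: "MR"
Token 3: literal('P'). Output: "MRP"
Token 4: backref(off=3, len=1). Copied 'M' from pos 0. Output: "MRPM"
Token 5: backref(off=4, len=3). Copied 'MRP' from pos 0. Output: "MRPMMRP"
Token 6: backref(off=4, len=2). Copied 'MM' from pos 3. Output: "MRPMMRPMM"

Answer: MRPMMRPMM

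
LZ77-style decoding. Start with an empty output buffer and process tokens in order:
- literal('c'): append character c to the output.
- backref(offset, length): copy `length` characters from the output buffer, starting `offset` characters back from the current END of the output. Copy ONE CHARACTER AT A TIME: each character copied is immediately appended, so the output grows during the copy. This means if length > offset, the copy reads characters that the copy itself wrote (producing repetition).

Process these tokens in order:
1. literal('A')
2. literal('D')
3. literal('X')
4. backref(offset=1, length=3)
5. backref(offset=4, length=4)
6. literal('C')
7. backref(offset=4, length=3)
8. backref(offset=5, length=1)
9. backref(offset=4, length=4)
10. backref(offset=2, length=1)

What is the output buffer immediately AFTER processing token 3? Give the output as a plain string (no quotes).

Answer: ADX

Derivation:
Token 1: literal('A'). Output: "A"
Token 2: literal('D'). Output: "AD"
Token 3: literal('X'). Output: "ADX"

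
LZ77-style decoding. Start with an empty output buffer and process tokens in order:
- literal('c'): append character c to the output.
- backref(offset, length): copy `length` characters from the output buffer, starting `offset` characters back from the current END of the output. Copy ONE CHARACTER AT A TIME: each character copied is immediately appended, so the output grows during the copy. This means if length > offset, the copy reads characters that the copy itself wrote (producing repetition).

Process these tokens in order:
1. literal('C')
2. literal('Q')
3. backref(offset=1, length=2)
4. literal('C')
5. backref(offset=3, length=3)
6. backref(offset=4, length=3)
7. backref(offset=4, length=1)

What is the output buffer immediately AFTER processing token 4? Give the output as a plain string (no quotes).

Token 1: literal('C'). Output: "C"
Token 2: literal('Q'). Output: "CQ"
Token 3: backref(off=1, len=2) (overlapping!). Copied 'QQ' from pos 1. Output: "CQQQ"
Token 4: literal('C'). Output: "CQQQC"

Answer: CQQQC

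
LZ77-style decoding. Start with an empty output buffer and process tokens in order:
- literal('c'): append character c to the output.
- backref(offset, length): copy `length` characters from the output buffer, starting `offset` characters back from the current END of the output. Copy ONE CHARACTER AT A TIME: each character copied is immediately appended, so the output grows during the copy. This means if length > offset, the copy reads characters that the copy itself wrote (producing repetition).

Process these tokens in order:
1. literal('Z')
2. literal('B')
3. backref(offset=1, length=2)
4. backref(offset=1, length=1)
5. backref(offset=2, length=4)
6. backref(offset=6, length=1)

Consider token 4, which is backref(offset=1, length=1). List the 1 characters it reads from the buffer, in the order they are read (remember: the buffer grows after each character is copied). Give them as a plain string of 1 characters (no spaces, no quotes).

Token 1: literal('Z'). Output: "Z"
Token 2: literal('B'). Output: "ZB"
Token 3: backref(off=1, len=2) (overlapping!). Copied 'BB' from pos 1. Output: "ZBBB"
Token 4: backref(off=1, len=1). Buffer before: "ZBBB" (len 4)
  byte 1: read out[3]='B', append. Buffer now: "ZBBBB"

Answer: B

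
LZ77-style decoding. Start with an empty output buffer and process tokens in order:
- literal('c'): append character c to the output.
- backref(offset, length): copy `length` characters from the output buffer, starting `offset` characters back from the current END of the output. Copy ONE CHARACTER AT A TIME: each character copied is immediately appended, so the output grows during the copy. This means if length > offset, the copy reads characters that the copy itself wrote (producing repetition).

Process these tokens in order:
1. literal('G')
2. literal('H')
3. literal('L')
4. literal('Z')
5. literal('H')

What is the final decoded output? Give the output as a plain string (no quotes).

Answer: GHLZH

Derivation:
Token 1: literal('G'). Output: "G"
Token 2: literal('H'). Output: "GH"
Token 3: literal('L'). Output: "GHL"
Token 4: literal('Z'). Output: "GHLZ"
Token 5: literal('H'). Output: "GHLZH"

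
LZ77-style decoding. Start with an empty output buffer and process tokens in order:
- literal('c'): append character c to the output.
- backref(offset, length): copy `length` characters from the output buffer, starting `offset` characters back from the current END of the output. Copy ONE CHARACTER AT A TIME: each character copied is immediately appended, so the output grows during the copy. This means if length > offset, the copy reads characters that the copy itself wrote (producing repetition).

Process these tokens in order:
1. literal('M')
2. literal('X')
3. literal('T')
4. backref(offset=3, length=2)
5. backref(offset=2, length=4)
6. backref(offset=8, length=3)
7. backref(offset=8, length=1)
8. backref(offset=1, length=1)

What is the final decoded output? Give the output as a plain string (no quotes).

Token 1: literal('M'). Output: "M"
Token 2: literal('X'). Output: "MX"
Token 3: literal('T'). Output: "MXT"
Token 4: backref(off=3, len=2). Copied 'MX' from pos 0. Output: "MXTMX"
Token 5: backref(off=2, len=4) (overlapping!). Copied 'MXMX' from pos 3. Output: "MXTMXMXMX"
Token 6: backref(off=8, len=3). Copied 'XTM' from pos 1. Output: "MXTMXMXMXXTM"
Token 7: backref(off=8, len=1). Copied 'X' from pos 4. Output: "MXTMXMXMXXTMX"
Token 8: backref(off=1, len=1). Copied 'X' from pos 12. Output: "MXTMXMXMXXTMXX"

Answer: MXTMXMXMXXTMXX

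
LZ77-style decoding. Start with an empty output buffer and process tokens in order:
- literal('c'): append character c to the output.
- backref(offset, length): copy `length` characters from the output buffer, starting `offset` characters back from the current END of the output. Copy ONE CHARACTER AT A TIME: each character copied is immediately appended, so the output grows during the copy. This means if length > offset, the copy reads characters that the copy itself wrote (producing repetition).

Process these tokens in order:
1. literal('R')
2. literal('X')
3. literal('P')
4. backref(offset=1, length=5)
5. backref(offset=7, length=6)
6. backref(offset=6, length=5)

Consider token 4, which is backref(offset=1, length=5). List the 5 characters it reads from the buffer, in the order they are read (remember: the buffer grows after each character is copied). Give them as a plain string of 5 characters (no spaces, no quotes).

Token 1: literal('R'). Output: "R"
Token 2: literal('X'). Output: "RX"
Token 3: literal('P'). Output: "RXP"
Token 4: backref(off=1, len=5). Buffer before: "RXP" (len 3)
  byte 1: read out[2]='P', append. Buffer now: "RXPP"
  byte 2: read out[3]='P', append. Buffer now: "RXPPP"
  byte 3: read out[4]='P', append. Buffer now: "RXPPPP"
  byte 4: read out[5]='P', append. Buffer now: "RXPPPPP"
  byte 5: read out[6]='P', append. Buffer now: "RXPPPPPP"

Answer: PPPPP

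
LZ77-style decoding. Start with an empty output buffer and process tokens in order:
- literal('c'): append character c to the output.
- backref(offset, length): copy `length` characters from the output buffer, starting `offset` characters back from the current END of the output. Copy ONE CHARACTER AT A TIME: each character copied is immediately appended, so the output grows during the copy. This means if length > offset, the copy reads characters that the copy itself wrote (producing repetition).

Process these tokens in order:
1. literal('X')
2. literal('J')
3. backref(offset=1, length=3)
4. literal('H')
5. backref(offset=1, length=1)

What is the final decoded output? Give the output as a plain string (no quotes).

Answer: XJJJJHH

Derivation:
Token 1: literal('X'). Output: "X"
Token 2: literal('J'). Output: "XJ"
Token 3: backref(off=1, len=3) (overlapping!). Copied 'JJJ' from pos 1. Output: "XJJJJ"
Token 4: literal('H'). Output: "XJJJJH"
Token 5: backref(off=1, len=1). Copied 'H' from pos 5. Output: "XJJJJHH"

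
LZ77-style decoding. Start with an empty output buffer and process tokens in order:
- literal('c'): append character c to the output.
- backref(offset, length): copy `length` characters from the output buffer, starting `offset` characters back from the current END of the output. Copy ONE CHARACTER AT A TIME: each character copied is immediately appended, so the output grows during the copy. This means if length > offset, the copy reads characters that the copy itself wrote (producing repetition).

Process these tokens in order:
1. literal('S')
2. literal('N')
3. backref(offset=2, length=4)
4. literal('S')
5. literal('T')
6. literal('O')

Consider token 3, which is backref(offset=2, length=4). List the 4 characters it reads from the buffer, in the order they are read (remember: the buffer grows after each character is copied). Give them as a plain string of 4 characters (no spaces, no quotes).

Token 1: literal('S'). Output: "S"
Token 2: literal('N'). Output: "SN"
Token 3: backref(off=2, len=4). Buffer before: "SN" (len 2)
  byte 1: read out[0]='S', append. Buffer now: "SNS"
  byte 2: read out[1]='N', append. Buffer now: "SNSN"
  byte 3: read out[2]='S', append. Buffer now: "SNSNS"
  byte 4: read out[3]='N', append. Buffer now: "SNSNSN"

Answer: SNSN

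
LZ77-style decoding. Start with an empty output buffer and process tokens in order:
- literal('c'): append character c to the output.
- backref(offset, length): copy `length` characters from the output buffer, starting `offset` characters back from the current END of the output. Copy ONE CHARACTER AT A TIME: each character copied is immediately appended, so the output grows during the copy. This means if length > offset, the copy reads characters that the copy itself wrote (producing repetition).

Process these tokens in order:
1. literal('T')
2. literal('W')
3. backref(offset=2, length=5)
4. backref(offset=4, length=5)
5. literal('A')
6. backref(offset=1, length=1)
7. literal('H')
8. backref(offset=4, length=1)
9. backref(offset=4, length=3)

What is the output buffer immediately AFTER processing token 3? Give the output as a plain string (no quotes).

Token 1: literal('T'). Output: "T"
Token 2: literal('W'). Output: "TW"
Token 3: backref(off=2, len=5) (overlapping!). Copied 'TWTWT' from pos 0. Output: "TWTWTWT"

Answer: TWTWTWT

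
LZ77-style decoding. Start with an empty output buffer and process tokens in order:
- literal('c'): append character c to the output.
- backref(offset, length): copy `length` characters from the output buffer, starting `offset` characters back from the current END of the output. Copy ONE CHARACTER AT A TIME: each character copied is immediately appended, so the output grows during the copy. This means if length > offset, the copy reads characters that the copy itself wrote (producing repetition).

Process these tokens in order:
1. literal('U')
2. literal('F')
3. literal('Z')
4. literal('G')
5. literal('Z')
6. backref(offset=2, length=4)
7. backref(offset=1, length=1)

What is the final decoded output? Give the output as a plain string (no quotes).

Token 1: literal('U'). Output: "U"
Token 2: literal('F'). Output: "UF"
Token 3: literal('Z'). Output: "UFZ"
Token 4: literal('G'). Output: "UFZG"
Token 5: literal('Z'). Output: "UFZGZ"
Token 6: backref(off=2, len=4) (overlapping!). Copied 'GZGZ' from pos 3. Output: "UFZGZGZGZ"
Token 7: backref(off=1, len=1). Copied 'Z' from pos 8. Output: "UFZGZGZGZZ"

Answer: UFZGZGZGZZ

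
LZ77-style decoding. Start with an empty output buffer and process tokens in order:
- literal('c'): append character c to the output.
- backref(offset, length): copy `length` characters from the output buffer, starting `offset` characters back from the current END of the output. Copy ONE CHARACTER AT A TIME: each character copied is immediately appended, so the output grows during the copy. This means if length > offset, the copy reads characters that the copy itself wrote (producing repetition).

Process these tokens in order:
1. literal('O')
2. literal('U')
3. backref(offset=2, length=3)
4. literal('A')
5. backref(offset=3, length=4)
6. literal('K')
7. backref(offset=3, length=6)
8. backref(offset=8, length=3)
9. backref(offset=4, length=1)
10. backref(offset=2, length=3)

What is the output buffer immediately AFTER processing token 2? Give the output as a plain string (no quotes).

Answer: OU

Derivation:
Token 1: literal('O'). Output: "O"
Token 2: literal('U'). Output: "OU"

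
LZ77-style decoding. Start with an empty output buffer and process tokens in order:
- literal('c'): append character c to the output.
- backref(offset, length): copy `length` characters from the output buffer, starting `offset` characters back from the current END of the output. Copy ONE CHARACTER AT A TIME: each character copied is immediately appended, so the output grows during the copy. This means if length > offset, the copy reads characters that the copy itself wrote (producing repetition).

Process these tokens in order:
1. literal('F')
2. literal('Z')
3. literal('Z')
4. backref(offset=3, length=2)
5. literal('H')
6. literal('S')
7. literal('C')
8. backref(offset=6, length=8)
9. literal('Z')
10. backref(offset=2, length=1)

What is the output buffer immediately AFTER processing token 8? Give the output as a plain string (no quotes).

Answer: FZZFZHSCZFZHSCZF

Derivation:
Token 1: literal('F'). Output: "F"
Token 2: literal('Z'). Output: "FZ"
Token 3: literal('Z'). Output: "FZZ"
Token 4: backref(off=3, len=2). Copied 'FZ' from pos 0. Output: "FZZFZ"
Token 5: literal('H'). Output: "FZZFZH"
Token 6: literal('S'). Output: "FZZFZHS"
Token 7: literal('C'). Output: "FZZFZHSC"
Token 8: backref(off=6, len=8) (overlapping!). Copied 'ZFZHSCZF' from pos 2. Output: "FZZFZHSCZFZHSCZF"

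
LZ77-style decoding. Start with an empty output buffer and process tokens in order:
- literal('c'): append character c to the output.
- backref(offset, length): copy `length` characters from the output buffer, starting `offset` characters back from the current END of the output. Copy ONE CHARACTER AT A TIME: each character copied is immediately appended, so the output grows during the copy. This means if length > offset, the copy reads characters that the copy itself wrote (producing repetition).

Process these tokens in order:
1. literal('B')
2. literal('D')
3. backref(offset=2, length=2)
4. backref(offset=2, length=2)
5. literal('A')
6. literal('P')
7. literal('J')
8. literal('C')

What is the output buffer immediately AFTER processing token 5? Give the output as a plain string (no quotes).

Answer: BDBDBDA

Derivation:
Token 1: literal('B'). Output: "B"
Token 2: literal('D'). Output: "BD"
Token 3: backref(off=2, len=2). Copied 'BD' from pos 0. Output: "BDBD"
Token 4: backref(off=2, len=2). Copied 'BD' from pos 2. Output: "BDBDBD"
Token 5: literal('A'). Output: "BDBDBDA"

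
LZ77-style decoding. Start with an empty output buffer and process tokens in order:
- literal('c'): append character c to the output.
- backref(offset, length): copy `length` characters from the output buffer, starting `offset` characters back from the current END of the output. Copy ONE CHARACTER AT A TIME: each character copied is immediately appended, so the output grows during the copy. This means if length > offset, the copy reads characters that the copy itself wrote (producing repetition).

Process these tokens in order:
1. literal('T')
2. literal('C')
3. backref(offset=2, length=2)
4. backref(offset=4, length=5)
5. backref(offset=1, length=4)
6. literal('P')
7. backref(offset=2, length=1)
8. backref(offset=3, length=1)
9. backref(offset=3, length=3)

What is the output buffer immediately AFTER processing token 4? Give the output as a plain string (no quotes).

Answer: TCTCTCTCT

Derivation:
Token 1: literal('T'). Output: "T"
Token 2: literal('C'). Output: "TC"
Token 3: backref(off=2, len=2). Copied 'TC' from pos 0. Output: "TCTC"
Token 4: backref(off=4, len=5) (overlapping!). Copied 'TCTCT' from pos 0. Output: "TCTCTCTCT"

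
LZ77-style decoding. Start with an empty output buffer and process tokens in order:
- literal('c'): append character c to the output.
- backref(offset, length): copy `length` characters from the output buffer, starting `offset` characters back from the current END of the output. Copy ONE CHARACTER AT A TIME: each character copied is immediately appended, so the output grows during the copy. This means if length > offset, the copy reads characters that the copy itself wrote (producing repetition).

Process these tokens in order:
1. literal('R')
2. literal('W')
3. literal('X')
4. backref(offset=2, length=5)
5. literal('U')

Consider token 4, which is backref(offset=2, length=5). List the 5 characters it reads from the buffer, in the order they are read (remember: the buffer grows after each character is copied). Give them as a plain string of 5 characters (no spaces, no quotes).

Token 1: literal('R'). Output: "R"
Token 2: literal('W'). Output: "RW"
Token 3: literal('X'). Output: "RWX"
Token 4: backref(off=2, len=5). Buffer before: "RWX" (len 3)
  byte 1: read out[1]='W', append. Buffer now: "RWXW"
  byte 2: read out[2]='X', append. Buffer now: "RWXWX"
  byte 3: read out[3]='W', append. Buffer now: "RWXWXW"
  byte 4: read out[4]='X', append. Buffer now: "RWXWXWX"
  byte 5: read out[5]='W', append. Buffer now: "RWXWXWXW"

Answer: WXWXW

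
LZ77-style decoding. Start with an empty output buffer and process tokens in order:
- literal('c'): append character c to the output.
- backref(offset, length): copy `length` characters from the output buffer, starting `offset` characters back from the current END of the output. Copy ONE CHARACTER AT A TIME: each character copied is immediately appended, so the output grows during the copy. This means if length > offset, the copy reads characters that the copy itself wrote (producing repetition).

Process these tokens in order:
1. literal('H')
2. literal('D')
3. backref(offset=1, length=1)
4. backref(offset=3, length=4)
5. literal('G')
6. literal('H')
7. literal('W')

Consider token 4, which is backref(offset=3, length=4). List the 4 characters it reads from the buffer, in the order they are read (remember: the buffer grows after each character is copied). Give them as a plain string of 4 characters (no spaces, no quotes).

Token 1: literal('H'). Output: "H"
Token 2: literal('D'). Output: "HD"
Token 3: backref(off=1, len=1). Copied 'D' from pos 1. Output: "HDD"
Token 4: backref(off=3, len=4). Buffer before: "HDD" (len 3)
  byte 1: read out[0]='H', append. Buffer now: "HDDH"
  byte 2: read out[1]='D', append. Buffer now: "HDDHD"
  byte 3: read out[2]='D', append. Buffer now: "HDDHDD"
  byte 4: read out[3]='H', append. Buffer now: "HDDHDDH"

Answer: HDDH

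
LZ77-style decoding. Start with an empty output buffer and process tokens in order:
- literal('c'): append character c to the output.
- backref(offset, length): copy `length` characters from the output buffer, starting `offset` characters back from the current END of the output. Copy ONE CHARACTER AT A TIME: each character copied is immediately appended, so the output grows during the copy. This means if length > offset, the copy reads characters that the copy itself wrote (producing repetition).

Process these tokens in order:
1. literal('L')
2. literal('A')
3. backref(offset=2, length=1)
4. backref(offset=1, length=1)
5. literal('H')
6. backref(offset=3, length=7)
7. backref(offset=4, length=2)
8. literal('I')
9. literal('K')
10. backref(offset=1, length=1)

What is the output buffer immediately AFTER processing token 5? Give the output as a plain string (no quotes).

Token 1: literal('L'). Output: "L"
Token 2: literal('A'). Output: "LA"
Token 3: backref(off=2, len=1). Copied 'L' from pos 0. Output: "LAL"
Token 4: backref(off=1, len=1). Copied 'L' from pos 2. Output: "LALL"
Token 5: literal('H'). Output: "LALLH"

Answer: LALLH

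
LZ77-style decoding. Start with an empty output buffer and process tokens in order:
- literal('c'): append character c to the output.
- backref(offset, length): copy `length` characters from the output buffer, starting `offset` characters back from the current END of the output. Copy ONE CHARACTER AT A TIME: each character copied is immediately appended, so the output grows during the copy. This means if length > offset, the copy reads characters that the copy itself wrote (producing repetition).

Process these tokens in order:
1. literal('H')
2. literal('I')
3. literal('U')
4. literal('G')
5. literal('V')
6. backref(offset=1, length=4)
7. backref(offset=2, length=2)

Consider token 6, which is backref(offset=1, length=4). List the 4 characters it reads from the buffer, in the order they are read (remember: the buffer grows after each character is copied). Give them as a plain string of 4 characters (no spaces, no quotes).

Token 1: literal('H'). Output: "H"
Token 2: literal('I'). Output: "HI"
Token 3: literal('U'). Output: "HIU"
Token 4: literal('G'). Output: "HIUG"
Token 5: literal('V'). Output: "HIUGV"
Token 6: backref(off=1, len=4). Buffer before: "HIUGV" (len 5)
  byte 1: read out[4]='V', append. Buffer now: "HIUGVV"
  byte 2: read out[5]='V', append. Buffer now: "HIUGVVV"
  byte 3: read out[6]='V', append. Buffer now: "HIUGVVVV"
  byte 4: read out[7]='V', append. Buffer now: "HIUGVVVVV"

Answer: VVVV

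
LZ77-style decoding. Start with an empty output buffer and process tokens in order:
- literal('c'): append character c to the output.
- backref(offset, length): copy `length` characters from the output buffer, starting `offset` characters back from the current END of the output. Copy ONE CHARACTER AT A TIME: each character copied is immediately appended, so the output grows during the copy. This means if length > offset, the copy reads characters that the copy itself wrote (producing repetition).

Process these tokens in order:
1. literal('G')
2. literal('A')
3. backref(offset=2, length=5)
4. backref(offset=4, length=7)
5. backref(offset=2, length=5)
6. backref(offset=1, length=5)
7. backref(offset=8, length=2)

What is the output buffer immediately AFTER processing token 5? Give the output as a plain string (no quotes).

Token 1: literal('G'). Output: "G"
Token 2: literal('A'). Output: "GA"
Token 3: backref(off=2, len=5) (overlapping!). Copied 'GAGAG' from pos 0. Output: "GAGAGAG"
Token 4: backref(off=4, len=7) (overlapping!). Copied 'AGAGAGA' from pos 3. Output: "GAGAGAGAGAGAGA"
Token 5: backref(off=2, len=5) (overlapping!). Copied 'GAGAG' from pos 12. Output: "GAGAGAGAGAGAGAGAGAG"

Answer: GAGAGAGAGAGAGAGAGAG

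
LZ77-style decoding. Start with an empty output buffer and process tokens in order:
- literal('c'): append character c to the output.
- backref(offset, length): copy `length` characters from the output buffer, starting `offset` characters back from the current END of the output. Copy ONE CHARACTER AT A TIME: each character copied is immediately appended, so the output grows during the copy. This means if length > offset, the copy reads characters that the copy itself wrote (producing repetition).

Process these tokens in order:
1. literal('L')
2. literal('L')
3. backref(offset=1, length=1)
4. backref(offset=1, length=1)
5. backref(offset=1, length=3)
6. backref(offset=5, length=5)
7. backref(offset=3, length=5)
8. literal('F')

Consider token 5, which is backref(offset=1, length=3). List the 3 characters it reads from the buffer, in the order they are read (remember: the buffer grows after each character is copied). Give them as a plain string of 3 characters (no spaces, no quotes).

Answer: LLL

Derivation:
Token 1: literal('L'). Output: "L"
Token 2: literal('L'). Output: "LL"
Token 3: backref(off=1, len=1). Copied 'L' from pos 1. Output: "LLL"
Token 4: backref(off=1, len=1). Copied 'L' from pos 2. Output: "LLLL"
Token 5: backref(off=1, len=3). Buffer before: "LLLL" (len 4)
  byte 1: read out[3]='L', append. Buffer now: "LLLLL"
  byte 2: read out[4]='L', append. Buffer now: "LLLLLL"
  byte 3: read out[5]='L', append. Buffer now: "LLLLLLL"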